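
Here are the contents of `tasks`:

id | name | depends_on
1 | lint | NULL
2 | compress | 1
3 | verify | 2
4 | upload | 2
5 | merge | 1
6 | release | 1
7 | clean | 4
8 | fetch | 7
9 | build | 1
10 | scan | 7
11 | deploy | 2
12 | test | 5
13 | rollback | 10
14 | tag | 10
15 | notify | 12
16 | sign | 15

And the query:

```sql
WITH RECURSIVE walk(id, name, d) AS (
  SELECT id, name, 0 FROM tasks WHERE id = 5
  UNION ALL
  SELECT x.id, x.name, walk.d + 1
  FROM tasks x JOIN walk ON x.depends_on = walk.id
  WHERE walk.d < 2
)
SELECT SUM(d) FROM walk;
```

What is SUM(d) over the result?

Base: id=5 (merge) at d 0.
Iteration 1: rows with depends_on in {5} -> test (id 12, d 1).
Iteration 2: rows with depends_on in {12} -> notify (id 15, d 2).
Iteration 3: d < 2 fails for all current rows; recursion stops.
SUM(d) = 0 + 1 + 2 = 3.

3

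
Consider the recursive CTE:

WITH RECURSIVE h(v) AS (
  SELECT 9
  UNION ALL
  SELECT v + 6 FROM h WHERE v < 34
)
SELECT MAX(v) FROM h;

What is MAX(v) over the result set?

39

Base: v=9.
Iteration 1: 9 < 34 holds -> v = 9 + 6 = 15.
Iteration 2: 15 < 34 holds -> v = 15 + 6 = 21.
Iteration 3: 21 < 34 holds -> v = 21 + 6 = 27.
Iteration 4: 27 < 34 holds -> v = 27 + 6 = 33.
Iteration 5: 33 < 34 holds -> v = 33 + 6 = 39.
Iteration 6: 39 < 34 fails; recursion stops.
v values: 9, 15, 21, 27, 33, 39; the maximum is 39.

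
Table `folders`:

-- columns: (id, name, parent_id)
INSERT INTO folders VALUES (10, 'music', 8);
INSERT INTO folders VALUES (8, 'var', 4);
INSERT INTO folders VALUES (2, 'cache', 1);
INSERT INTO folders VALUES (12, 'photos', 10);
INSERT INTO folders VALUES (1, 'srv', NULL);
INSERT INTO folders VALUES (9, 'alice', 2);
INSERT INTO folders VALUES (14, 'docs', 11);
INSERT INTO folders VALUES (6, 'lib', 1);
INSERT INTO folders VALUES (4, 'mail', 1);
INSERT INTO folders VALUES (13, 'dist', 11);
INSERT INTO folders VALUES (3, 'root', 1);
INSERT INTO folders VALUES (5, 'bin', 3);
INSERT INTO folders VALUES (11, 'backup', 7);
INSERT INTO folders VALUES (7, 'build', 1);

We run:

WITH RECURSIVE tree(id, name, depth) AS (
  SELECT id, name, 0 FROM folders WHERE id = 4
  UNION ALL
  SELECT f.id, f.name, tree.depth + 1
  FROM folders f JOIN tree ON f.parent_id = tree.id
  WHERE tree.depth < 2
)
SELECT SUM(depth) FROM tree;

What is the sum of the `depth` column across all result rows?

3

Base: id=4 (mail) at depth 0.
Iteration 1: rows with parent_id in {4} -> var (id 8, depth 1).
Iteration 2: rows with parent_id in {8} -> music (id 10, depth 2).
Iteration 3: depth < 2 fails for all current rows; recursion stops.
SUM(depth) = 0 + 1 + 2 = 3.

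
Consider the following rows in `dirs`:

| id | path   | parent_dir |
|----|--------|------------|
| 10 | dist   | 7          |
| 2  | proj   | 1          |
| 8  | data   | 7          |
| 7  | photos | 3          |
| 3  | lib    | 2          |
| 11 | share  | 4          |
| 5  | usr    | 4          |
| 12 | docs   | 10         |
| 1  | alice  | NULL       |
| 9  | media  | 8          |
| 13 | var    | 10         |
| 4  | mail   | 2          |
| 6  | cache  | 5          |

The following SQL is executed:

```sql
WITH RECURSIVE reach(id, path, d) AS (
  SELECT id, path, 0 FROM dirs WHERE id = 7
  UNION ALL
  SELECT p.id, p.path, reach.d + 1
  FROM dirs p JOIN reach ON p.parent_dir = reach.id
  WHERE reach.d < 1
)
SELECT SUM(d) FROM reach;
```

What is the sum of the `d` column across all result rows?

2

Base: id=7 (photos) at d 0.
Iteration 1: rows with parent_dir in {7} -> data (id 8, d 1), dist (id 10, d 1).
Iteration 2: d < 1 fails for all current rows; recursion stops.
SUM(d) = 0 + 1 + 1 = 2.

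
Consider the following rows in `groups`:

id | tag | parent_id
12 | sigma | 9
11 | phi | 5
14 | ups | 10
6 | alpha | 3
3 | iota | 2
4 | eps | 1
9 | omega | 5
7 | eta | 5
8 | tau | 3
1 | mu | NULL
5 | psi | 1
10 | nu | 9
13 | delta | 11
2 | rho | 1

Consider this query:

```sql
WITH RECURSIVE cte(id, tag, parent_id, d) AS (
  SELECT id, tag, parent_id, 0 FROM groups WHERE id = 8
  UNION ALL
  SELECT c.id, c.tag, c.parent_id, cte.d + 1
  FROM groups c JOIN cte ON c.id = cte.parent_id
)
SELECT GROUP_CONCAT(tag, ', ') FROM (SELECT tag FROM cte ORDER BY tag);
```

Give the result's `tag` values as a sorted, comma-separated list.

iota, mu, rho, tau

Base: id=8 (tau), parent_id=3, d 0.
Iteration 1: join on id=3 -> iota (id 3, parent_id=2, d 1).
Iteration 2: join on id=2 -> rho (id 2, parent_id=1, d 2).
Iteration 3: join on id=1 -> mu (id 1, parent_id=NULL, d 3).
Iteration 4: parent_id is NULL; no match; recursion stops.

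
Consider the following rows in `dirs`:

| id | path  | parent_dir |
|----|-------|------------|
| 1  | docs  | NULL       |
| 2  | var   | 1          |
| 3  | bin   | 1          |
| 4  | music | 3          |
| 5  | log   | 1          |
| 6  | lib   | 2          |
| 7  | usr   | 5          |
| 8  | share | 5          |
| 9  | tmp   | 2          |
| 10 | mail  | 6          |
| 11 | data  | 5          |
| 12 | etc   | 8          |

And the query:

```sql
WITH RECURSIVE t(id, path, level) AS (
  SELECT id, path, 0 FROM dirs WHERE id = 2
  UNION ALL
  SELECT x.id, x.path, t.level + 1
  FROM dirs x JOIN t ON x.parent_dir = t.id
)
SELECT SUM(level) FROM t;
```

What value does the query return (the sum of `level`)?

Base: id=2 (var) at level 0.
Iteration 1: rows with parent_dir in {2} -> lib (id 6, level 1), tmp (id 9, level 1).
Iteration 2: rows with parent_dir in {6,9} -> mail (id 10, level 2).
Iteration 3: no rows with parent_dir in {10}; recursion stops.
SUM(level) = 0 + 1 + 1 + 2 = 4.

4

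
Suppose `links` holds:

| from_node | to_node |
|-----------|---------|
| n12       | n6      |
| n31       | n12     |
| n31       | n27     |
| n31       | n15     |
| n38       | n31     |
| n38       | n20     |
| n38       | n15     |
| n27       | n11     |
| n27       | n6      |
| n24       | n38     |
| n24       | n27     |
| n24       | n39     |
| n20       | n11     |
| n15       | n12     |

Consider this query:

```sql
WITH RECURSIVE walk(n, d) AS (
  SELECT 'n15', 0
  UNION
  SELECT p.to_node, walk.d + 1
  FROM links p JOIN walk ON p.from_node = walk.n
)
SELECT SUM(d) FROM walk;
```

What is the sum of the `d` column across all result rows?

Base: (n15, d=0).
Iteration 1: edges from {n15} -> (n12, d=1).
Iteration 2: edges from {n12} -> (n6, d=2).
Iteration 3: no outgoing edges from {n6}; recursion stops.
SUM(d) = 0 + 1 + 2 = 3.

3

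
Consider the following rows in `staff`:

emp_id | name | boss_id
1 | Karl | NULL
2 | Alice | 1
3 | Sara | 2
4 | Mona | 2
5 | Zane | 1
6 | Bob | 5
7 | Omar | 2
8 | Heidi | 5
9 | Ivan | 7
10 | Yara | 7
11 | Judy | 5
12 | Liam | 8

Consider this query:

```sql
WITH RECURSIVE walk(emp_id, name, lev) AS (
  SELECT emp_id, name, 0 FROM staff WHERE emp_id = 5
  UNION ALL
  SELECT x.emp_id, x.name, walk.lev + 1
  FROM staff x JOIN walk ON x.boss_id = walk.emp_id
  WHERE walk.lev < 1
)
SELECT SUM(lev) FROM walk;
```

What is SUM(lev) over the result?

3

Base: emp_id=5 (Zane) at lev 0.
Iteration 1: rows with boss_id in {5} -> Bob (id 6, lev 1), Heidi (id 8, lev 1), Judy (id 11, lev 1).
Iteration 2: lev < 1 fails for all current rows; recursion stops.
SUM(lev) = 0 + 1 + 1 + 1 = 3.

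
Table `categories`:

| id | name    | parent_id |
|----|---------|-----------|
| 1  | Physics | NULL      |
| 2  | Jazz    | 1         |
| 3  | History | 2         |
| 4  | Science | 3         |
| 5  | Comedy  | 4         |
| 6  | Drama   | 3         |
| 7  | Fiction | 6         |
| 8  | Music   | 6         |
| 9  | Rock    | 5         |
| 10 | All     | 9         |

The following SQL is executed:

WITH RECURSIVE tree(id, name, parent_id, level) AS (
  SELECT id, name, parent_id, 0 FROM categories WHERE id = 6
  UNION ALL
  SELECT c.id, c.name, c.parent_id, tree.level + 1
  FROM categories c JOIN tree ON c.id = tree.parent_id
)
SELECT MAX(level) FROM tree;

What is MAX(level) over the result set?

3

Base: id=6 (Drama), parent_id=3, level 0.
Iteration 1: join on id=3 -> History (id 3, parent_id=2, level 1).
Iteration 2: join on id=2 -> Jazz (id 2, parent_id=1, level 2).
Iteration 3: join on id=1 -> Physics (id 1, parent_id=NULL, level 3).
Iteration 4: parent_id is NULL; no match; recursion stops.
level values: 0, 1, 2, 3; the maximum is 3.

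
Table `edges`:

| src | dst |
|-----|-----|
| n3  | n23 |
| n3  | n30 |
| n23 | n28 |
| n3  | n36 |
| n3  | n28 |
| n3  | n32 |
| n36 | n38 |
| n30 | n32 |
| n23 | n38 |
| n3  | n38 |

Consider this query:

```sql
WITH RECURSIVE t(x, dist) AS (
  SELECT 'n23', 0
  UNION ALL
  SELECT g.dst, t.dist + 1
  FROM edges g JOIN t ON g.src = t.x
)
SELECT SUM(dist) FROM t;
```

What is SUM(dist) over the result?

Base: (n23, dist=0).
Iteration 1: edges from {n23} -> (n28, dist=1), (n38, dist=1).
Iteration 2: no outgoing edges from {n28,n38}; recursion stops.
SUM(dist) = 0 + 1 + 1 = 2.

2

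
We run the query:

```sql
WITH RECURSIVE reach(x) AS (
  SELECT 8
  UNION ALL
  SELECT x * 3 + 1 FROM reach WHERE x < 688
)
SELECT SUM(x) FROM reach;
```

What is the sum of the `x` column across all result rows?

Base: x=8.
Iteration 1: 8 < 688 holds -> x = 8 * 3 + 1 = 25.
Iteration 2: 25 < 688 holds -> x = 25 * 3 + 1 = 76.
Iteration 3: 76 < 688 holds -> x = 76 * 3 + 1 = 229.
Iteration 4: 229 < 688 holds -> x = 229 * 3 + 1 = 688.
Iteration 5: 688 < 688 fails; recursion stops.
SUM(x) = 8 + 25 + 76 + 229 + 688 = 1026.

1026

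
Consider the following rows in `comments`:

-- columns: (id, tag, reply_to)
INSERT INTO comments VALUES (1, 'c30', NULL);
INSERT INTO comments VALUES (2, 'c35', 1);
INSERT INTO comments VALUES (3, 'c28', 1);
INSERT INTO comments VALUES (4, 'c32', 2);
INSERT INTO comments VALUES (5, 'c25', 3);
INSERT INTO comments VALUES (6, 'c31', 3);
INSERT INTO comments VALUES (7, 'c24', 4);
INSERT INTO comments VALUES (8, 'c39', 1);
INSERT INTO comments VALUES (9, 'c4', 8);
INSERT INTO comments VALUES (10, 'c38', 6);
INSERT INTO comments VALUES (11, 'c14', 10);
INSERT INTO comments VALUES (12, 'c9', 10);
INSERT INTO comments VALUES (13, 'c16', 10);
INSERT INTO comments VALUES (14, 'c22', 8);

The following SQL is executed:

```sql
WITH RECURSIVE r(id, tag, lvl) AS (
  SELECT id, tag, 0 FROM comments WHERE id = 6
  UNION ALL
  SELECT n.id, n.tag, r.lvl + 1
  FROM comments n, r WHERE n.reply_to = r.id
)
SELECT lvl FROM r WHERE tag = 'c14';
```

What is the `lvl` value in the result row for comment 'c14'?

2

Base: id=6 (c31) at lvl 0.
Iteration 1: rows with reply_to in {6} -> c38 (id 10, lvl 1).
Iteration 2: rows with reply_to in {10} -> c14 (id 11, lvl 2), c9 (id 12, lvl 2), c16 (id 13, lvl 2).
Iteration 3: no rows with reply_to in {11,12,13}; recursion stops.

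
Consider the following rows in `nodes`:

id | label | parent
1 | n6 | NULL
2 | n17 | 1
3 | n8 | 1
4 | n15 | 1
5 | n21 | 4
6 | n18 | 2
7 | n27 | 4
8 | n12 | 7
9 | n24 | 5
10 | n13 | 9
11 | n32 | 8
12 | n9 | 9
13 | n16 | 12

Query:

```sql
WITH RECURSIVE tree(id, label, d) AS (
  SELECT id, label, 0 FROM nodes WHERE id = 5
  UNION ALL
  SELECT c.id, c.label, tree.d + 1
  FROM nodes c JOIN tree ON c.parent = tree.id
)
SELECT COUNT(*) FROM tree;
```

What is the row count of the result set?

Base: id=5 (n21) at d 0.
Iteration 1: rows with parent in {5} -> n24 (id 9, d 1).
Iteration 2: rows with parent in {9} -> n13 (id 10, d 2), n9 (id 12, d 2).
Iteration 3: rows with parent in {10,12} -> n16 (id 13, d 3).
Iteration 4: no rows with parent in {13}; recursion stops.
Total rows emitted: 5.

5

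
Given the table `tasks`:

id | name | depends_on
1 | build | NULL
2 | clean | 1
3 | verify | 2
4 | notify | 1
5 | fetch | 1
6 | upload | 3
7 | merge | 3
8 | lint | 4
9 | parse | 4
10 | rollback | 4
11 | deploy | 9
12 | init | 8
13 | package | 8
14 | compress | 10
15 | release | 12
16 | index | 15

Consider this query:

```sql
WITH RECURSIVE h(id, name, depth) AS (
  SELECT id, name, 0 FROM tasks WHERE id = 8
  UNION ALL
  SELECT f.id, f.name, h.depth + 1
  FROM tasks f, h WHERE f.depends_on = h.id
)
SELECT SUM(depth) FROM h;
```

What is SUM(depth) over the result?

Base: id=8 (lint) at depth 0.
Iteration 1: rows with depends_on in {8} -> init (id 12, depth 1), package (id 13, depth 1).
Iteration 2: rows with depends_on in {12,13} -> release (id 15, depth 2).
Iteration 3: rows with depends_on in {15} -> index (id 16, depth 3).
Iteration 4: no rows with depends_on in {16}; recursion stops.
SUM(depth) = 0 + 1 + 1 + 2 + 3 = 7.

7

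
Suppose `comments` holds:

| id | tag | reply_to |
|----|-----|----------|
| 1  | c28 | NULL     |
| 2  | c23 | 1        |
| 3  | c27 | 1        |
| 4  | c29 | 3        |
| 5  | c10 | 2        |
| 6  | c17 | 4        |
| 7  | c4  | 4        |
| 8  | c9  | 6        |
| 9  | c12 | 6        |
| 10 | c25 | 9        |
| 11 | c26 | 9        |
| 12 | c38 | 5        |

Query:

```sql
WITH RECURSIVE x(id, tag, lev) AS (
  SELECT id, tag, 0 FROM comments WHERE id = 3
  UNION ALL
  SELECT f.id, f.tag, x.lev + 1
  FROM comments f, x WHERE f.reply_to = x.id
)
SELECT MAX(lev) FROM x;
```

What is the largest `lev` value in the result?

4

Base: id=3 (c27) at lev 0.
Iteration 1: rows with reply_to in {3} -> c29 (id 4, lev 1).
Iteration 2: rows with reply_to in {4} -> c17 (id 6, lev 2), c4 (id 7, lev 2).
Iteration 3: rows with reply_to in {6,7} -> c9 (id 8, lev 3), c12 (id 9, lev 3).
Iteration 4: rows with reply_to in {8,9} -> c25 (id 10, lev 4), c26 (id 11, lev 4).
Iteration 5: no rows with reply_to in {10,11}; recursion stops.
lev values: 0, 1, 2, 2, 3, 3, 4, 4; the maximum is 4.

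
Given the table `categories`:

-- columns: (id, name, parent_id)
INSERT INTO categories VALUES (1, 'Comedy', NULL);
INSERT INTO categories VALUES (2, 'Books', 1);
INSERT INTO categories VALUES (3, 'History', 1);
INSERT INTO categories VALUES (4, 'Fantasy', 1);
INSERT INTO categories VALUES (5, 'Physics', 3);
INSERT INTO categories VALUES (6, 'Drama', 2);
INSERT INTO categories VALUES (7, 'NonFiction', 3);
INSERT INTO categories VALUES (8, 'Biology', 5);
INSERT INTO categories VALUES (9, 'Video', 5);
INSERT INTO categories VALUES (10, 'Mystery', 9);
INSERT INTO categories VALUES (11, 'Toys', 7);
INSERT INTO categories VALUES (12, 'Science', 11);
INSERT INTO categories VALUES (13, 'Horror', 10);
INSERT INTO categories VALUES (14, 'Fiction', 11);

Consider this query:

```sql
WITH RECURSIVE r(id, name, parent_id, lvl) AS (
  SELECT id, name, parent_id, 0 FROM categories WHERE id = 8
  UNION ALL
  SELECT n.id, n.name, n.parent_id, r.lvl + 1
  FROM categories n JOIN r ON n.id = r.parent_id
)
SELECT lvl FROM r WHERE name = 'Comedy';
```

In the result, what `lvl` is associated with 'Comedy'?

Base: id=8 (Biology), parent_id=5, lvl 0.
Iteration 1: join on id=5 -> Physics (id 5, parent_id=3, lvl 1).
Iteration 2: join on id=3 -> History (id 3, parent_id=1, lvl 2).
Iteration 3: join on id=1 -> Comedy (id 1, parent_id=NULL, lvl 3).
Iteration 4: parent_id is NULL; no match; recursion stops.

3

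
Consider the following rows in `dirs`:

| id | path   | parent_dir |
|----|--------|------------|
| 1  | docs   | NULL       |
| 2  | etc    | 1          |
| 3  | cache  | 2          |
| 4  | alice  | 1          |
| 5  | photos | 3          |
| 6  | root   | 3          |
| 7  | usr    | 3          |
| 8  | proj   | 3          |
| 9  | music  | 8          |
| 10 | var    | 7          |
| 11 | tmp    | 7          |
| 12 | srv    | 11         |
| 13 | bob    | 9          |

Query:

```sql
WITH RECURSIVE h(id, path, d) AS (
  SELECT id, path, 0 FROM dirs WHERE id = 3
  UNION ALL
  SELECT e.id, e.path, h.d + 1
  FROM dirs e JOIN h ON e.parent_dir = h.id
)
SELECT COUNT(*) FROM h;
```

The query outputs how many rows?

Base: id=3 (cache) at d 0.
Iteration 1: rows with parent_dir in {3} -> photos (id 5, d 1), root (id 6, d 1), usr (id 7, d 1), proj (id 8, d 1).
Iteration 2: rows with parent_dir in {5,6,7,8} -> music (id 9, d 2), var (id 10, d 2), tmp (id 11, d 2).
Iteration 3: rows with parent_dir in {9,10,11} -> srv (id 12, d 3), bob (id 13, d 3).
Iteration 4: no rows with parent_dir in {12,13}; recursion stops.
Total rows emitted: 10.

10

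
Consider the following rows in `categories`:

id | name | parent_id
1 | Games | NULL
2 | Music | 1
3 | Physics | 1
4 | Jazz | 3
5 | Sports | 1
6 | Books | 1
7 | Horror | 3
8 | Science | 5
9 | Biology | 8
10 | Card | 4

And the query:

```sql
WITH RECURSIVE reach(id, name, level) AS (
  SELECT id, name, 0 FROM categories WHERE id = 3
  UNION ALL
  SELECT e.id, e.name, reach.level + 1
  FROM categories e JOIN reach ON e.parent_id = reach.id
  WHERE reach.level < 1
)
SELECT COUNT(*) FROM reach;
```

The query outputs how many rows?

Base: id=3 (Physics) at level 0.
Iteration 1: rows with parent_id in {3} -> Jazz (id 4, level 1), Horror (id 7, level 1).
Iteration 2: level < 1 fails for all current rows; recursion stops.
Total rows emitted: 3.

3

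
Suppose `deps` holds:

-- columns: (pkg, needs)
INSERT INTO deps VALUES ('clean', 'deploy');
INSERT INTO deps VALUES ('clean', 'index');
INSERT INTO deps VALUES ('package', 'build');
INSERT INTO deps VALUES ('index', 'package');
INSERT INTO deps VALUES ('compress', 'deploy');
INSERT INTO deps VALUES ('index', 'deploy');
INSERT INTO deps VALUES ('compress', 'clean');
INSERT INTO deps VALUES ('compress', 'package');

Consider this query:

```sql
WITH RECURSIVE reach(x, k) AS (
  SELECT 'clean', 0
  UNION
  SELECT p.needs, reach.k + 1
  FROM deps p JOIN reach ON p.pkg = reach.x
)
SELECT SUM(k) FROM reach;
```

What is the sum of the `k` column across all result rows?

Base: (clean, k=0).
Iteration 1: edges from {clean} -> (deploy, k=1), (index, k=1).
Iteration 2: edges from {deploy,index} -> (deploy, k=2), (package, k=2).
Iteration 3: edges from {deploy,package} -> (build, k=3).
Iteration 4: no outgoing edges from {build}; recursion stops.
SUM(k) = 0 + 1 + 1 + 2 + 2 + 3 = 9.

9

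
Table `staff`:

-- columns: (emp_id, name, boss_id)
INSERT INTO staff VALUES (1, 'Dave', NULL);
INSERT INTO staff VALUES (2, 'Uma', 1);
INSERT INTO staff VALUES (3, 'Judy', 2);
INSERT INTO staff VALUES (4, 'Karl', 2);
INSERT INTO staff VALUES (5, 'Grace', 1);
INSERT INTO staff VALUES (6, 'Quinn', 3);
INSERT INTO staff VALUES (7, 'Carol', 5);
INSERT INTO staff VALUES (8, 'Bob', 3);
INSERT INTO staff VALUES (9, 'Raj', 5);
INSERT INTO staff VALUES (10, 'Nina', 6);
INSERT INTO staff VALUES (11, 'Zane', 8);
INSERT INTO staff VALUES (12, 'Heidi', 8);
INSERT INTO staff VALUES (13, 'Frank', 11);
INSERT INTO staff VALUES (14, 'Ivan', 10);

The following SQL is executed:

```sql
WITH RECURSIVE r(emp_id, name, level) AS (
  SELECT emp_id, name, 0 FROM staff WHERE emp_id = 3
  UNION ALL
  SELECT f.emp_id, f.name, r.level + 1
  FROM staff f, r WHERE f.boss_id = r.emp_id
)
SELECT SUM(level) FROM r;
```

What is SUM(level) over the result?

14

Base: emp_id=3 (Judy) at level 0.
Iteration 1: rows with boss_id in {3} -> Quinn (id 6, level 1), Bob (id 8, level 1).
Iteration 2: rows with boss_id in {6,8} -> Nina (id 10, level 2), Zane (id 11, level 2), Heidi (id 12, level 2).
Iteration 3: rows with boss_id in {10,11,12} -> Frank (id 13, level 3), Ivan (id 14, level 3).
Iteration 4: no rows with boss_id in {13,14}; recursion stops.
SUM(level) = 0 + 1 + 1 + 2 + 2 + 2 + 3 + 3 = 14.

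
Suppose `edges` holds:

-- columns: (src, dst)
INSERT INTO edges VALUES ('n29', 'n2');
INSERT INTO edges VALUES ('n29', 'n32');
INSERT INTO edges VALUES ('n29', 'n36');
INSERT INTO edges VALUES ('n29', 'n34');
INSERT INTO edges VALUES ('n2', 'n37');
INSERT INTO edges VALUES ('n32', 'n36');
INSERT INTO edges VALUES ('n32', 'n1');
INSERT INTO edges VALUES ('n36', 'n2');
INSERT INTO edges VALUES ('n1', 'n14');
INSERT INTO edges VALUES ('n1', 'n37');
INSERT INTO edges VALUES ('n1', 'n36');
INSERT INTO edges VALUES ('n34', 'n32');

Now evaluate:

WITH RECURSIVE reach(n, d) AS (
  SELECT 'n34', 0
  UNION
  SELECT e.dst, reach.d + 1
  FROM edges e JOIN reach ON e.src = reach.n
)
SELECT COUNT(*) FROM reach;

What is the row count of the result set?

Base: (n34, d=0).
Iteration 1: edges from {n34} -> (n32, d=1).
Iteration 2: edges from {n32} -> (n1, d=2), (n36, d=2).
Iteration 3: edges from {n1,n36} -> (n14, d=3), (n2, d=3), (n36, d=3), (n37, d=3).
Iteration 4: edges from {n14,n2,n36,n37} -> (n2, d=4), (n37, d=4).
Iteration 5: edges from {n2,n37} -> (n37, d=5).
Iteration 6: no outgoing edges from {n37}; recursion stops.
Total rows emitted: 11.

11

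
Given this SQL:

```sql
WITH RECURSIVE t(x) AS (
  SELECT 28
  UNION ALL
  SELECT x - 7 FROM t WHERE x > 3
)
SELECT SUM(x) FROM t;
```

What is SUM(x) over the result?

Base: x=28.
Iteration 1: 28 > 3 holds -> x = 28 - 7 = 21.
Iteration 2: 21 > 3 holds -> x = 21 - 7 = 14.
Iteration 3: 14 > 3 holds -> x = 14 - 7 = 7.
Iteration 4: 7 > 3 holds -> x = 7 - 7 = 0.
Iteration 5: 0 > 3 fails; recursion stops.
SUM(x) = 28 + 21 + 14 + 7 + 0 = 70.

70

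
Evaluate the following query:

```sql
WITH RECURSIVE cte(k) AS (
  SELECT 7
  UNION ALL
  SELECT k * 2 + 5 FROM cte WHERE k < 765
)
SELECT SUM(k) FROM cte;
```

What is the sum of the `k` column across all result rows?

Base: k=7.
Iteration 1: 7 < 765 holds -> k = 7 * 2 + 5 = 19.
Iteration 2: 19 < 765 holds -> k = 19 * 2 + 5 = 43.
Iteration 3: 43 < 765 holds -> k = 43 * 2 + 5 = 91.
Iteration 4: 91 < 765 holds -> k = 91 * 2 + 5 = 187.
Iteration 5: 187 < 765 holds -> k = 187 * 2 + 5 = 379.
Iteration 6: 379 < 765 holds -> k = 379 * 2 + 5 = 763.
Iteration 7: 763 < 765 holds -> k = 763 * 2 + 5 = 1531.
Iteration 8: 1531 < 765 fails; recursion stops.
SUM(k) = 7 + 19 + 43 + 91 + 187 + 379 + 763 + 1531 = 3020.

3020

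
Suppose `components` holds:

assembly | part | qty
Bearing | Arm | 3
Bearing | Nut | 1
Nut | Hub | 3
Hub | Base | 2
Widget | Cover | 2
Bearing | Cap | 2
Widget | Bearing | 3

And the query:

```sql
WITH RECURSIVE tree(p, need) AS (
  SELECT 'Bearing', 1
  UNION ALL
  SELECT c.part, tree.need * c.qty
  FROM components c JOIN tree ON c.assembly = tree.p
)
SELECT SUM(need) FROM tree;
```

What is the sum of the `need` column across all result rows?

Base: (Bearing, need=1).
Iteration 1: components of {Bearing} -> Arm = 1*3 = 3, Cap = 1*2 = 2, Nut = 1*1 = 1.
Iteration 2: components of {Arm,Cap,Nut} -> Hub = 1*3 = 3.
Iteration 3: components of {Hub} -> Base = 3*2 = 6.
Iteration 4: no further components; recursion stops.
SUM(need) = 1 + 3 + 2 + 1 + 3 + 6 = 16.

16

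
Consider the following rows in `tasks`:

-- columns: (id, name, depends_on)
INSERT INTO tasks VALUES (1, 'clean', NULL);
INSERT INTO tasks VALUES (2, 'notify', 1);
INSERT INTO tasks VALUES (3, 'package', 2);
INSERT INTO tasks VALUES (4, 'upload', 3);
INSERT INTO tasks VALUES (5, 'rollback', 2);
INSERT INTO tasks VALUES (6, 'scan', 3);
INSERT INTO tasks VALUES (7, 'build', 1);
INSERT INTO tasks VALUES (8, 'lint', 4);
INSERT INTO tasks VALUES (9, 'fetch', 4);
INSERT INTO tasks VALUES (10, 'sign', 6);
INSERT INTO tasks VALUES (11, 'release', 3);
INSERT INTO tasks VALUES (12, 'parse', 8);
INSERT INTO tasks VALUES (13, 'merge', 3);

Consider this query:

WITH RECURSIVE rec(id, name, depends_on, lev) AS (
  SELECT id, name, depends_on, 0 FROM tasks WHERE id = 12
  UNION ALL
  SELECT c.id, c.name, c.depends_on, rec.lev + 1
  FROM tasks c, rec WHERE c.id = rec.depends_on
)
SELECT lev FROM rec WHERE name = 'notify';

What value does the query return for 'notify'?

4

Base: id=12 (parse), depends_on=8, lev 0.
Iteration 1: join on id=8 -> lint (id 8, depends_on=4, lev 1).
Iteration 2: join on id=4 -> upload (id 4, depends_on=3, lev 2).
Iteration 3: join on id=3 -> package (id 3, depends_on=2, lev 3).
Iteration 4: join on id=2 -> notify (id 2, depends_on=1, lev 4).
Iteration 5: join on id=1 -> clean (id 1, depends_on=NULL, lev 5).
Iteration 6: depends_on is NULL; no match; recursion stops.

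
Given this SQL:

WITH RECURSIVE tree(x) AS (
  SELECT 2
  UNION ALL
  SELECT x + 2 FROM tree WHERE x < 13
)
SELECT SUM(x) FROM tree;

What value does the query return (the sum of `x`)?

Base: x=2.
Iteration 1: 2 < 13 holds -> x = 2 + 2 = 4.
Iteration 2: 4 < 13 holds -> x = 4 + 2 = 6.
Iteration 3: 6 < 13 holds -> x = 6 + 2 = 8.
Iteration 4: 8 < 13 holds -> x = 8 + 2 = 10.
Iteration 5: 10 < 13 holds -> x = 10 + 2 = 12.
Iteration 6: 12 < 13 holds -> x = 12 + 2 = 14.
Iteration 7: 14 < 13 fails; recursion stops.
SUM(x) = 2 + 4 + 6 + 8 + 10 + 12 + 14 = 56.

56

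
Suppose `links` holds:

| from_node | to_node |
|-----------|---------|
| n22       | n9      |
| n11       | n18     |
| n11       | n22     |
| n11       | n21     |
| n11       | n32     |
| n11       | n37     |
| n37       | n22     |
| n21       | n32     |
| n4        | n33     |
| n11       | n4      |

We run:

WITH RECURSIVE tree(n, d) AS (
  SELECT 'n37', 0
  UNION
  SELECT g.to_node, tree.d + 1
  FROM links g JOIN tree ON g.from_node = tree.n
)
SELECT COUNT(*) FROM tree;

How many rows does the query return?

Base: (n37, d=0).
Iteration 1: edges from {n37} -> (n22, d=1).
Iteration 2: edges from {n22} -> (n9, d=2).
Iteration 3: no outgoing edges from {n9}; recursion stops.
Total rows emitted: 3.

3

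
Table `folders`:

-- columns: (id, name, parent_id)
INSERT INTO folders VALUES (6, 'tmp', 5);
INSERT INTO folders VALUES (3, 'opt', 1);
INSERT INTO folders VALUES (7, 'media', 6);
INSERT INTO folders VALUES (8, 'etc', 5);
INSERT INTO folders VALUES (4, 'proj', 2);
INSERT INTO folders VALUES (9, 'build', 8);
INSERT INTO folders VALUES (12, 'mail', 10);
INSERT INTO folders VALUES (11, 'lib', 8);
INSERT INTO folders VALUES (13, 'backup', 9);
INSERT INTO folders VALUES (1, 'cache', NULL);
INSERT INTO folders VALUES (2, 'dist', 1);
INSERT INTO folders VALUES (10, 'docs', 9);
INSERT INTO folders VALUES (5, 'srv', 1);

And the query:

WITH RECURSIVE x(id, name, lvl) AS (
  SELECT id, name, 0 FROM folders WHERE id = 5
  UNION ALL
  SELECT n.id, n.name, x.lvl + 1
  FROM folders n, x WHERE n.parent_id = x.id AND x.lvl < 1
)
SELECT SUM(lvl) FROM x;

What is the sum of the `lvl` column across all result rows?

Base: id=5 (srv) at lvl 0.
Iteration 1: rows with parent_id in {5} -> tmp (id 6, lvl 1), etc (id 8, lvl 1).
Iteration 2: lvl < 1 fails for all current rows; recursion stops.
SUM(lvl) = 0 + 1 + 1 = 2.

2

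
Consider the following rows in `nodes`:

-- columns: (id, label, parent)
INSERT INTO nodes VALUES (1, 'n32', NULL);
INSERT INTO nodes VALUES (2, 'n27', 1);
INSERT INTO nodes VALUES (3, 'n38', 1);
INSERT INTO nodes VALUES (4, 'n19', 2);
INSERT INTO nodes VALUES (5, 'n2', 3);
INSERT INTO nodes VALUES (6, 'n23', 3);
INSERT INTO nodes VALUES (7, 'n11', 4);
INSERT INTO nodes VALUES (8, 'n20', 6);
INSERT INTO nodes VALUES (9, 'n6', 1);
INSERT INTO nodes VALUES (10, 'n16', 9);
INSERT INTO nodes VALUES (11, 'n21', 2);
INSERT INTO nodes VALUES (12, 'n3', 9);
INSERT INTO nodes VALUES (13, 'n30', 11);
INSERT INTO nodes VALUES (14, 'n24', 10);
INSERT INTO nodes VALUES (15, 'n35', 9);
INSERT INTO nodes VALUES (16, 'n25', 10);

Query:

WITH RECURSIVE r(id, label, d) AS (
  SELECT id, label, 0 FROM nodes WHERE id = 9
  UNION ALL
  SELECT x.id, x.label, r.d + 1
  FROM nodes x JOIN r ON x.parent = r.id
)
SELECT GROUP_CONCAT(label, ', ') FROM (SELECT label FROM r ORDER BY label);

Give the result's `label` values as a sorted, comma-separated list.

n16, n24, n25, n3, n35, n6

Base: id=9 (n6) at d 0.
Iteration 1: rows with parent in {9} -> n16 (id 10, d 1), n3 (id 12, d 1), n35 (id 15, d 1).
Iteration 2: rows with parent in {10,12,15} -> n24 (id 14, d 2), n25 (id 16, d 2).
Iteration 3: no rows with parent in {14,16}; recursion stops.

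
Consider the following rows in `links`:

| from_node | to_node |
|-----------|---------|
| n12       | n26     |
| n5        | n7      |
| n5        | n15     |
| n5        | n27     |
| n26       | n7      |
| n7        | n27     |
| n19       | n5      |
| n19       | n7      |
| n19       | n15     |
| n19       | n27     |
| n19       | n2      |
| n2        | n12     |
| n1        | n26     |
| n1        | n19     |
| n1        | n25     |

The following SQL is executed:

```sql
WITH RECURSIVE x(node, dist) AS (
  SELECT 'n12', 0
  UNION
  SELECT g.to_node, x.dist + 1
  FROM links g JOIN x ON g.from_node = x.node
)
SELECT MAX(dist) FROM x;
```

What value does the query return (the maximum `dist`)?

Base: (n12, dist=0).
Iteration 1: edges from {n12} -> (n26, dist=1).
Iteration 2: edges from {n26} -> (n7, dist=2).
Iteration 3: edges from {n7} -> (n27, dist=3).
Iteration 4: no outgoing edges from {n27}; recursion stops.
dist values: 0, 1, 2, 3; the maximum is 3.

3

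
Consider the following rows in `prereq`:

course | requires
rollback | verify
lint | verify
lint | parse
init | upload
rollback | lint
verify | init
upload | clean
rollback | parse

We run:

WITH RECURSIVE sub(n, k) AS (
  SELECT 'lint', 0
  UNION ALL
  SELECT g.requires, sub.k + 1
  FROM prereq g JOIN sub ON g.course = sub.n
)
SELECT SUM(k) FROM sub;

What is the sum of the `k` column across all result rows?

Base: (lint, k=0).
Iteration 1: edges from {lint} -> (parse, k=1), (verify, k=1).
Iteration 2: edges from {parse,verify} -> (init, k=2).
Iteration 3: edges from {init} -> (upload, k=3).
Iteration 4: edges from {upload} -> (clean, k=4).
Iteration 5: no outgoing edges from {clean}; recursion stops.
SUM(k) = 0 + 1 + 1 + 2 + 3 + 4 = 11.

11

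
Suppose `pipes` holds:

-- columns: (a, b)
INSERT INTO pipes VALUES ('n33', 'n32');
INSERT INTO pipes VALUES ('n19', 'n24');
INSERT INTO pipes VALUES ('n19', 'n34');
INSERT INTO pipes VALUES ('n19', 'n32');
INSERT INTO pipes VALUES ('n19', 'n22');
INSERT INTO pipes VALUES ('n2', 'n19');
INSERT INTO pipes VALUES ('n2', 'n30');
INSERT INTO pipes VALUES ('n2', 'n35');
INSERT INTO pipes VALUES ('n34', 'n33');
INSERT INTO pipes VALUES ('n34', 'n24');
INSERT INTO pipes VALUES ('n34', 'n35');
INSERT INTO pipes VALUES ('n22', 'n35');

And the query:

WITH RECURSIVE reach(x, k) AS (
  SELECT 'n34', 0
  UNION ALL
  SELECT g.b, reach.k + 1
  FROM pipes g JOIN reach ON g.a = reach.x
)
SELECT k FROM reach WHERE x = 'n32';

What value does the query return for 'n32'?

2

Base: (n34, k=0).
Iteration 1: edges from {n34} -> (n24, k=1), (n33, k=1), (n35, k=1).
Iteration 2: edges from {n24,n33,n35} -> (n32, k=2).
Iteration 3: no outgoing edges from {n32}; recursion stops.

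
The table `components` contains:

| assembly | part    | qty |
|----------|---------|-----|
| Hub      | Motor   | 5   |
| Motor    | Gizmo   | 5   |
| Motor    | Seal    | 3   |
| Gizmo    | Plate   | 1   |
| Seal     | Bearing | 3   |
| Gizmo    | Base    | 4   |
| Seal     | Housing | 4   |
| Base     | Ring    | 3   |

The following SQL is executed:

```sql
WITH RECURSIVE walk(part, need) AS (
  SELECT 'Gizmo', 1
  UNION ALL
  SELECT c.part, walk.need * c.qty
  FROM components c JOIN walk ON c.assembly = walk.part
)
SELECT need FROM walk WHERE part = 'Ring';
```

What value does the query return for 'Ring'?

12

Base: (Gizmo, need=1).
Iteration 1: components of {Gizmo} -> Base = 1*4 = 4, Plate = 1*1 = 1.
Iteration 2: components of {Base,Plate} -> Ring = 4*3 = 12.
Iteration 3: no further components; recursion stops.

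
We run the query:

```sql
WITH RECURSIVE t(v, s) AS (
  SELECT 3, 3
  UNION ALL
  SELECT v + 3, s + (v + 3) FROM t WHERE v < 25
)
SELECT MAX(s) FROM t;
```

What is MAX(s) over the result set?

135

Base: v=3, s=3.
Iteration 1: 3 < 25 holds -> v = 3 + 3 = 6, s = 3 + 6 = 9.
Iteration 2: 6 < 25 holds -> v = 6 + 3 = 9, s = 9 + 9 = 18.
Iteration 3: 9 < 25 holds -> v = 9 + 3 = 12, s = 18 + 12 = 30.
Iteration 4: 12 < 25 holds -> v = 12 + 3 = 15, s = 30 + 15 = 45.
Iteration 5: 15 < 25 holds -> v = 15 + 3 = 18, s = 45 + 18 = 63.
Iteration 6: 18 < 25 holds -> v = 18 + 3 = 21, s = 63 + 21 = 84.
Iteration 7: 21 < 25 holds -> v = 21 + 3 = 24, s = 84 + 24 = 108.
Iteration 8: 24 < 25 holds -> v = 24 + 3 = 27, s = 108 + 27 = 135.
Iteration 9: 27 < 25 fails; recursion stops.
s values: 3, 9, 18, 30, 45, 63, 84, 108, 135; the maximum is 135.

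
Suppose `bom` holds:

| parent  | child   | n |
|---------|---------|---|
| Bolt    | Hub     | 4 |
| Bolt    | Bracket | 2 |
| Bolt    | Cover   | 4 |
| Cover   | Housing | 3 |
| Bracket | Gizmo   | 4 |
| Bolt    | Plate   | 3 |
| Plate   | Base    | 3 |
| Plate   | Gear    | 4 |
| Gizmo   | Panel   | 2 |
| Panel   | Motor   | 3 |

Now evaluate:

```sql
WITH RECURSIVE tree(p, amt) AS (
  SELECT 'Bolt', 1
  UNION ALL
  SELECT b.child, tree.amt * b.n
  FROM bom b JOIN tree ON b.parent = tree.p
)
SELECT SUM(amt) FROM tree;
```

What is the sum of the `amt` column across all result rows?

119

Base: (Bolt, amt=1).
Iteration 1: components of {Bolt} -> Bracket = 1*2 = 2, Cover = 1*4 = 4, Hub = 1*4 = 4, Plate = 1*3 = 3.
Iteration 2: components of {Bracket,Cover,Hub,Plate} -> Base = 3*3 = 9, Gear = 3*4 = 12, Gizmo = 2*4 = 8, Housing = 4*3 = 12.
Iteration 3: components of {Base,Gear,Gizmo,Housing} -> Panel = 8*2 = 16.
Iteration 4: components of {Panel} -> Motor = 16*3 = 48.
Iteration 5: no further components; recursion stops.
SUM(amt) = 1 + 4 + 2 + 4 + 3 + 8 + 12 + 9 + 12 + 16 + 48 = 119.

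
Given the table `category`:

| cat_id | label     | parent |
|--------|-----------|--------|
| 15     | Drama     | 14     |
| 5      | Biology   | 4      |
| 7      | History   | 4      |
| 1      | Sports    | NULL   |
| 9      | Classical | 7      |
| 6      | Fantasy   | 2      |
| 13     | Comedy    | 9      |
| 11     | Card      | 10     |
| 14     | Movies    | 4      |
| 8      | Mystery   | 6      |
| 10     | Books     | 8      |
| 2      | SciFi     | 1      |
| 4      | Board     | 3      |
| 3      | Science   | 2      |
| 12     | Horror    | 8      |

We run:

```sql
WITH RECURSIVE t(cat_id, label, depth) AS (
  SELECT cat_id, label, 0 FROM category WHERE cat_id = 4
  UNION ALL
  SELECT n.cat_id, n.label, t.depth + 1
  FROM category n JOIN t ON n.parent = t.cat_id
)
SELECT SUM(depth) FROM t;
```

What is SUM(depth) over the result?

10

Base: cat_id=4 (Board) at depth 0.
Iteration 1: rows with parent in {4} -> Biology (id 5, depth 1), History (id 7, depth 1), Movies (id 14, depth 1).
Iteration 2: rows with parent in {5,7,14} -> Classical (id 9, depth 2), Drama (id 15, depth 2).
Iteration 3: rows with parent in {9,15} -> Comedy (id 13, depth 3).
Iteration 4: no rows with parent in {13}; recursion stops.
SUM(depth) = 0 + 1 + 1 + 1 + 2 + 2 + 3 = 10.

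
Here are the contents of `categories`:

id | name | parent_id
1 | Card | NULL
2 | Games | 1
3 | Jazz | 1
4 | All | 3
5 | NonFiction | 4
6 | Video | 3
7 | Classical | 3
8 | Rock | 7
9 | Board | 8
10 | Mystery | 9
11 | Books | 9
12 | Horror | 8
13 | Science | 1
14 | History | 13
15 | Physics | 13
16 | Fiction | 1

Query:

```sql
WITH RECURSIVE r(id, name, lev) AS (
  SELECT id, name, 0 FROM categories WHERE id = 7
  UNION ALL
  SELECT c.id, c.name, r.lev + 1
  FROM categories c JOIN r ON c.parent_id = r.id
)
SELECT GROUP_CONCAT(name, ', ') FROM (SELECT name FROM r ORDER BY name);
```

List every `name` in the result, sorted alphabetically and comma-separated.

Base: id=7 (Classical) at lev 0.
Iteration 1: rows with parent_id in {7} -> Rock (id 8, lev 1).
Iteration 2: rows with parent_id in {8} -> Board (id 9, lev 2), Horror (id 12, lev 2).
Iteration 3: rows with parent_id in {9,12} -> Mystery (id 10, lev 3), Books (id 11, lev 3).
Iteration 4: no rows with parent_id in {10,11}; recursion stops.

Board, Books, Classical, Horror, Mystery, Rock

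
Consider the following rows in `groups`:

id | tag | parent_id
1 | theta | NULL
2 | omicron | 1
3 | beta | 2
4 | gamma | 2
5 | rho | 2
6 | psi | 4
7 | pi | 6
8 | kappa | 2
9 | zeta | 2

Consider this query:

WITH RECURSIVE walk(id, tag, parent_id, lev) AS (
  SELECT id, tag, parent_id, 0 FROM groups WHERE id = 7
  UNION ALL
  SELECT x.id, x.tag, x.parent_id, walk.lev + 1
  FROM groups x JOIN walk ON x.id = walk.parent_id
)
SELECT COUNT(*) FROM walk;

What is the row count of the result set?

Base: id=7 (pi), parent_id=6, lev 0.
Iteration 1: join on id=6 -> psi (id 6, parent_id=4, lev 1).
Iteration 2: join on id=4 -> gamma (id 4, parent_id=2, lev 2).
Iteration 3: join on id=2 -> omicron (id 2, parent_id=1, lev 3).
Iteration 4: join on id=1 -> theta (id 1, parent_id=NULL, lev 4).
Iteration 5: parent_id is NULL; no match; recursion stops.
Total rows emitted: 5.

5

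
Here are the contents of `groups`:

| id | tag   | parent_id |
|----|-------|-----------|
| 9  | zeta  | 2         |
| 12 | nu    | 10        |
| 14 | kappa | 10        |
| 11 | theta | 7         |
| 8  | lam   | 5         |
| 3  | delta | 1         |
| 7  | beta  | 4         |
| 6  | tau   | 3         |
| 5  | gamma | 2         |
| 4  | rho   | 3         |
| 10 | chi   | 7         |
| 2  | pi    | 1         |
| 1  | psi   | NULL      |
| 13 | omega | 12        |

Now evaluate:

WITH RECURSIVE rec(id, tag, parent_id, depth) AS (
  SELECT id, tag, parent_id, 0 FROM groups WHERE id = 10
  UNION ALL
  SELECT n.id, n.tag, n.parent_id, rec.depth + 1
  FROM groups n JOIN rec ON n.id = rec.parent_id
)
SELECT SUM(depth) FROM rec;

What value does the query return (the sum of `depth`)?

Base: id=10 (chi), parent_id=7, depth 0.
Iteration 1: join on id=7 -> beta (id 7, parent_id=4, depth 1).
Iteration 2: join on id=4 -> rho (id 4, parent_id=3, depth 2).
Iteration 3: join on id=3 -> delta (id 3, parent_id=1, depth 3).
Iteration 4: join on id=1 -> psi (id 1, parent_id=NULL, depth 4).
Iteration 5: parent_id is NULL; no match; recursion stops.
SUM(depth) = 0 + 1 + 2 + 3 + 4 = 10.

10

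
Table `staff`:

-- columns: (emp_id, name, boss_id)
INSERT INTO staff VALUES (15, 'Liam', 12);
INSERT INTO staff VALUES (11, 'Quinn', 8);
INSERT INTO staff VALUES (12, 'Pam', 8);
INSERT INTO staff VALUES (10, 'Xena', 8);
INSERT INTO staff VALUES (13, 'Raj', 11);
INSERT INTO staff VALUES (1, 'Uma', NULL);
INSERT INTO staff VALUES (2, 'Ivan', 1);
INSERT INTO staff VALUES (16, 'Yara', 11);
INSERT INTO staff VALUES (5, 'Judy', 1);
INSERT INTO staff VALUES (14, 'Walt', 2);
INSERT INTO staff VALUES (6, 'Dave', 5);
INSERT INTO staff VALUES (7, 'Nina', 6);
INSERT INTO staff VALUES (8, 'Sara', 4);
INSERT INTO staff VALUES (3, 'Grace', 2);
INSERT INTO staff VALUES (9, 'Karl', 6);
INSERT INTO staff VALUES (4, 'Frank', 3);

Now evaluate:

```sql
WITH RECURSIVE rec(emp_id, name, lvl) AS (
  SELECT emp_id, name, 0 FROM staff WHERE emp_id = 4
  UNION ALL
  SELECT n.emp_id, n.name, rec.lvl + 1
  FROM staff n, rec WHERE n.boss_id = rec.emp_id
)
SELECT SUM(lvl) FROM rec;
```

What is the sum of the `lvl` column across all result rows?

16

Base: emp_id=4 (Frank) at lvl 0.
Iteration 1: rows with boss_id in {4} -> Sara (id 8, lvl 1).
Iteration 2: rows with boss_id in {8} -> Xena (id 10, lvl 2), Quinn (id 11, lvl 2), Pam (id 12, lvl 2).
Iteration 3: rows with boss_id in {10,11,12} -> Raj (id 13, lvl 3), Liam (id 15, lvl 3), Yara (id 16, lvl 3).
Iteration 4: no rows with boss_id in {13,15,16}; recursion stops.
SUM(lvl) = 0 + 1 + 2 + 2 + 2 + 3 + 3 + 3 = 16.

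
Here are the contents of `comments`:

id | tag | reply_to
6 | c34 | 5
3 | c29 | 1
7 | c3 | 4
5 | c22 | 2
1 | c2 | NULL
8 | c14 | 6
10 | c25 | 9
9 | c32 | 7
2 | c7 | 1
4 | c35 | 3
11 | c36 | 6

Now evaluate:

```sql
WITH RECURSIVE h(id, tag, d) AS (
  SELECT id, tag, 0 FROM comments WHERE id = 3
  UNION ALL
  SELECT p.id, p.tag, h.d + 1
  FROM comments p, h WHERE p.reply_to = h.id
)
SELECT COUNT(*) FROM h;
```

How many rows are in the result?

5

Base: id=3 (c29) at d 0.
Iteration 1: rows with reply_to in {3} -> c35 (id 4, d 1).
Iteration 2: rows with reply_to in {4} -> c3 (id 7, d 2).
Iteration 3: rows with reply_to in {7} -> c32 (id 9, d 3).
Iteration 4: rows with reply_to in {9} -> c25 (id 10, d 4).
Iteration 5: no rows with reply_to in {10}; recursion stops.
Total rows emitted: 5.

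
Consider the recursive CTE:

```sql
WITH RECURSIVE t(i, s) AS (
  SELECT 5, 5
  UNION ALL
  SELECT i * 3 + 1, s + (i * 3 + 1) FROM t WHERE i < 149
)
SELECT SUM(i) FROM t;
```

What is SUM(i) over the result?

Base: i=5, s=5.
Iteration 1: 5 < 149 holds -> i = 5 * 3 + 1 = 16, s = 5 + 16 = 21.
Iteration 2: 16 < 149 holds -> i = 16 * 3 + 1 = 49, s = 21 + 49 = 70.
Iteration 3: 49 < 149 holds -> i = 49 * 3 + 1 = 148, s = 70 + 148 = 218.
Iteration 4: 148 < 149 holds -> i = 148 * 3 + 1 = 445, s = 218 + 445 = 663.
Iteration 5: 445 < 149 fails; recursion stops.
SUM(i) = 5 + 16 + 49 + 148 + 445 = 663.

663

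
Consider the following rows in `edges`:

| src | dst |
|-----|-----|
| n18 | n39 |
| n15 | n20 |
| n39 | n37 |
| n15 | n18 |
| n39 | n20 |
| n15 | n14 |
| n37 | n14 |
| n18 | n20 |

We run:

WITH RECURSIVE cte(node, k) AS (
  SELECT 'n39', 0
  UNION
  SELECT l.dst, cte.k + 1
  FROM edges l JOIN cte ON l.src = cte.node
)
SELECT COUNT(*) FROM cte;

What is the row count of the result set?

Base: (n39, k=0).
Iteration 1: edges from {n39} -> (n20, k=1), (n37, k=1).
Iteration 2: edges from {n20,n37} -> (n14, k=2).
Iteration 3: no outgoing edges from {n14}; recursion stops.
Total rows emitted: 4.

4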